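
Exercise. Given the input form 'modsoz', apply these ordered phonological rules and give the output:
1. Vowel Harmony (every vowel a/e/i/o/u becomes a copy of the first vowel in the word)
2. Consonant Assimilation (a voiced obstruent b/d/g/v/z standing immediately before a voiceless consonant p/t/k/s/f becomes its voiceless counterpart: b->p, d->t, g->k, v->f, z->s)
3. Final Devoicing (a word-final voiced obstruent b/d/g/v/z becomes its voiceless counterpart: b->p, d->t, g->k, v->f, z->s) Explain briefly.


Starting form: 'modsoz'
Rule 1: Vowel Harmony: all vowels already match. No change.
Rule 2: Consonant Assimilation: voiced obstruent before voiceless consonant becomes voiceless ('ds' -> 'ts'). 'modsoz' -> 'motsoz'
Rule 3: Final Devoicing: word-final voiced obstruent 'z' becomes voiceless 's'. 'motsoz' -> 'motsos'
Final form: 'motsos'

motsos


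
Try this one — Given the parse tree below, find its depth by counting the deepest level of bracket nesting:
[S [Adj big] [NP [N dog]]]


Count bracket nesting levels:
'[' at pos 0: depth = 1
'[' at pos 3: depth = 2
'[' at pos 13: depth = 2
'[' at pos 17: depth = 3
Maximum depth reached: 3

3


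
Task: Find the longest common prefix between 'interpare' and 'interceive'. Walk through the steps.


Compare from the start: 5 characters match: 'inter'. Mismatch at position 6: 'p' vs 'c'.

inter


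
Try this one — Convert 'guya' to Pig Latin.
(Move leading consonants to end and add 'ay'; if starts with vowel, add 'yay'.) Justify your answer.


'guya': move consonant cluster 'g' to end and add 'ay': 'uyagay'.

uyagay


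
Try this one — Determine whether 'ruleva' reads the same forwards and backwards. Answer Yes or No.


Forward: 'ruleva'
Reversed: 'avelur'
They differ.

No


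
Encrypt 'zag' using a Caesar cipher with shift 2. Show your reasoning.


Shift each letter by 2: z -> b, a -> c, g -> i. Result: 'bci'.

bci


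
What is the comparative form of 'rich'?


Apply comparative formation (add -er): 'rich' -> 'richer'.

richer


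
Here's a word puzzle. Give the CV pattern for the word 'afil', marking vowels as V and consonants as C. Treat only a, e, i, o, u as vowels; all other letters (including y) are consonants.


Letter mapping: a = V, f = C, i = V, l = C.

VCVC


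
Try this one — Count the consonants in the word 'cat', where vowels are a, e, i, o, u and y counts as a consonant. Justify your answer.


Consonants in 'cat': c, t = 2 consonants.

2


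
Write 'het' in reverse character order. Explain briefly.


Reverse 'het' character by character: 'teh'.

teh


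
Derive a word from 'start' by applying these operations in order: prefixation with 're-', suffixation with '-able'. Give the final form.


Step 1: Add prefix 're-' to 'start' = 'restart'
Step 2: Add suffix '-able' to 'restart' = 'restartable'

restartable


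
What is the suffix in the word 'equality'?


The word 'equality' = 'equal' (root) + '-ity' (suffix). The suffix is '-ity'.

ity


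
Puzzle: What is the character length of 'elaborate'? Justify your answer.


Spell out 'elaborate' and number each letter: e(1), l(2), a(3), b(4), o(5), r(6), a(7), t(8), e(9). Total: 9 letters.

9


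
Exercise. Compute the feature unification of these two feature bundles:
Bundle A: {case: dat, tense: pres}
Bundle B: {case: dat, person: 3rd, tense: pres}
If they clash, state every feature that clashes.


Compare features:
case: A=dat vs B=dat -> unified: dat
person: A=_ vs B=3rd -> unified: 3rd
tense: A=pres vs B=pres -> unified: pres
No clashes found.

Unified: {case: dat, person: 3rd, tense: pres}


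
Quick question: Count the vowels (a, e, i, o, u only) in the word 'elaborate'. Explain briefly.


Vowels in 'elaborate': e, a, o, a, e = 5 vowels.

5


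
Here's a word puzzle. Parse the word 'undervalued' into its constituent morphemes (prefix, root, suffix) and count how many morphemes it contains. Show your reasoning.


Step 1: Identify prefix: 'under' (meaning: beneath/insufficient)
Step 2: Identify root: 'value'
Step 3: Identify suffix(es): 'ed'
Decomposition: under- (prefix: beneath/insufficient) + value (root) + -ed (suffix: past)
Total morphemes: 3

3 morphemes (under- (prefix: beneath/insufficient) + value (root) + -ed (suffix: past))


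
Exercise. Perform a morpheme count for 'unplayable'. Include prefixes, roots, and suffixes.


Decomposition: un- (prefix) + play (root) + -able (suffix) = 3 morpheme(s)

3 morphemes


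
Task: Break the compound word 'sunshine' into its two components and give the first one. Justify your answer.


Split 'sunshine' into 'sun' + 'shine'. The first part is 'sun'.

sun


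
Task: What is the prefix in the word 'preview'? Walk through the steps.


The word 'preview' = 'pre' (prefix) + 'view' (root). The prefix is 'pre'.

pre


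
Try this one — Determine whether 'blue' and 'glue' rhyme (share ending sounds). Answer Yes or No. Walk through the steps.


Rime (stressed vowel + following sounds) of 'blue': -ue = /uː/
Rime of 'glue': -ue = /uː/
/uː/ and /uː/ are the same ending sound, so the words rhyme.

Yes


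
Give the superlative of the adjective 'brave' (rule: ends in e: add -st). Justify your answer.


Apply superlative formation (ends in e: add -st): 'brave' -> 'bravest'.

bravest


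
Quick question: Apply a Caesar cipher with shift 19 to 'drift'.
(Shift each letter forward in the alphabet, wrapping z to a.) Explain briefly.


Shift each letter by 19: d -> w, r -> k, i -> b, f -> y, t -> m. Result: 'wkbym'.

wkbym


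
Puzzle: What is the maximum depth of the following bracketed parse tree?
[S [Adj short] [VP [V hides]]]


Count bracket nesting levels:
'[' at pos 0: depth = 1
'[' at pos 3: depth = 2
'[' at pos 15: depth = 2
'[' at pos 19: depth = 3
Maximum depth reached: 3

3


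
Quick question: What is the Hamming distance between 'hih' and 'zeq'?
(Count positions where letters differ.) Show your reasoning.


Alignment:
Position 1: 'h' vs 'z' = DIFFER
Position 2: 'i' vs 'e' = DIFFER
Position 3: 'h' vs 'q' = DIFFER
Total differences: 3

3


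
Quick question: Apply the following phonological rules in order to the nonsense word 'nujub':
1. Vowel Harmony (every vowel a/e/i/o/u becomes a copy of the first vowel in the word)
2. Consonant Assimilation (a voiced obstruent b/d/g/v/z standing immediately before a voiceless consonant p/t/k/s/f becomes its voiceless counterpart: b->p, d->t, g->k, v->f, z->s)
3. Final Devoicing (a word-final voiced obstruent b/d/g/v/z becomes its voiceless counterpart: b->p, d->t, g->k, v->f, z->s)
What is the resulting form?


Starting form: 'nujub'
Rule 1: Vowel Harmony: all vowels already match. No change.
Rule 2: Consonant Assimilation: no voiced obstruent (b/d/g/v/z) stands immediately before a voiceless consonant (p/t/k/s/f). No change.
Rule 3: Final Devoicing: word-final voiced obstruent 'b' becomes voiceless 'p'. 'nujub' -> 'nujup'
Final form: 'nujup'

nujup


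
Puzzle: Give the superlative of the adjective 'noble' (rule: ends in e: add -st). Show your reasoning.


Apply superlative formation (ends in e: add -st): 'noble' -> 'noblest'.

noblest


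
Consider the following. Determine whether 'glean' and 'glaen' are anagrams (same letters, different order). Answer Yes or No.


Sorted letters of 'glean': 'aegln'
Sorted letters of 'glaen': 'aegln'
They match.

Yes


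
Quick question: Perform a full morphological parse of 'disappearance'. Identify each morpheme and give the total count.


Step 1: Identify prefix: 'dis' (meaning: not/apart)
Step 2: Identify root: 'appear'
Step 3: Identify suffix(es): 'ance'
Decomposition: dis- (prefix: not/apart) + appear (root) + -ance (suffix: state/act)
Total morphemes: 3

3 morphemes (dis- (prefix: not/apart) + appear (root) + -ance (suffix: state/act))


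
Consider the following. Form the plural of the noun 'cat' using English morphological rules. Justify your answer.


Apply rule: Add -s. 'cat' becomes 'cats'.

cats


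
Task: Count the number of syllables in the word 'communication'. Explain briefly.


Break 'communication' into syllables: com-mu-ni-ca-tion -> com | mu | ni | ca | tion = 5 syllables

5 syllables


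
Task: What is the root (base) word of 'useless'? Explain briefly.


Remove suffix '-less' from 'useless' to get root 'use'.

use


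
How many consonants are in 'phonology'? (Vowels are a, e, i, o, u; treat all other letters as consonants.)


Consonants in 'phonology': p, h, n, l, g, y = 6 consonants.

6


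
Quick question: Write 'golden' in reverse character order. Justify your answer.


Reverse 'golden' character by character: 'nedlog'.

nedlog


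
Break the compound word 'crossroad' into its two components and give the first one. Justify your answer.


Split 'crossroad' into 'cross' + 'road'. The first part is 'cross'.

cross


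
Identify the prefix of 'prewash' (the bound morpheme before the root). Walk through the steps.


The word 'prewash' = 'pre' (prefix) + 'wash' (root). The prefix is 'pre'.

pre


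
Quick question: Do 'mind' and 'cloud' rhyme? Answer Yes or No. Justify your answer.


Rime (stressed vowel + following sounds) of 'mind': -ind = /aɪnd/
Rime of 'cloud': -oud = /aʊd/
/aɪnd/ and /aʊd/ are different ending sounds, so the words do not rhyme.

No


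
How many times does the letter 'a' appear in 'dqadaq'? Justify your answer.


Letter 'a' in 'dqadaq': found at position(s) 3, 5 = 2 occurrence(s).

2


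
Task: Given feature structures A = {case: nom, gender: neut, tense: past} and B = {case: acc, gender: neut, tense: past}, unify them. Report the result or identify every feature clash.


Compare features:
case: A=nom vs B=acc -> CLASH
gender: A=neut vs B=neut -> unified: neut
tense: A=past vs B=past -> unified: past
Clash detected on feature 'case' (nom vs acc); unification fails.

CLASH on 'case' (nom vs acc)


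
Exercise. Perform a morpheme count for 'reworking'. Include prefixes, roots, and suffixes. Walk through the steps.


Decomposition: re- (prefix) + work (root) + -ing (suffix) = 3 morpheme(s)

3 morphemes


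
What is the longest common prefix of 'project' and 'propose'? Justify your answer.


Compare from the start: 3 characters match: 'pro'. Mismatch at position 4: 'j' vs 'p'.

pro


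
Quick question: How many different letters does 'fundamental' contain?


Unique letters in 'fundamental': {a, d, e, f, l, m, n, t, u} = 9 distinct letters.

9


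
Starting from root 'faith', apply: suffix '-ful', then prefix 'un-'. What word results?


Step 1: Add suffix '-ful' to 'faith' = 'faithful'
Step 2: Add prefix 'un-' to 'faithful' = 'unfaithful'

unfaithful


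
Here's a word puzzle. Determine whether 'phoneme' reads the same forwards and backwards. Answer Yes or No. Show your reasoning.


Forward: 'phoneme'
Reversed: 'emenohp'
They differ.

No


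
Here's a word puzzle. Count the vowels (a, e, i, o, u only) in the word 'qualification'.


Vowels in 'qualification': u, a, i, i, a, i, o = 7 vowels.

7


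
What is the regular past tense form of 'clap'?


Apply rule: Double final consonant and add -ed. 'clap' becomes 'clapped'.

clapped


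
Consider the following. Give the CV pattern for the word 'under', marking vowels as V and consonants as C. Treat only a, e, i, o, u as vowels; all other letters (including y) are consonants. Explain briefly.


Letter mapping: u = V, n = C, d = C, e = V, r = C.

VCCVC


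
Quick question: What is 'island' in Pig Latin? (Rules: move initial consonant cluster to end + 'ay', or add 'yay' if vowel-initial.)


'island' starts with a vowel, so add 'yay': 'islandyay'.

islandyay


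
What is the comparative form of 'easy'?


Apply comparative formation (consonant + y: change y to i, add -er): 'easy' -> 'easier'.

easier


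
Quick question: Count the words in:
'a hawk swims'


Split into words: a | hawk | swims = 3 words.

3


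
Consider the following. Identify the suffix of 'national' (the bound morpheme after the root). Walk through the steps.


The word 'national' = 'nation' (root) + '-al' (suffix). The suffix is '-al'.

al


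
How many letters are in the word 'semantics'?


Spell out 'semantics' and number each letter: s(1), e(2), m(3), a(4), n(5), t(6), i(7), c(8), s(9). Total: 9 letters.

9


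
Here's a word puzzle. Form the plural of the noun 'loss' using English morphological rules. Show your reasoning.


Apply rule: Add -es (sibilant/fricative ending). 'loss' becomes 'losses'.

losses


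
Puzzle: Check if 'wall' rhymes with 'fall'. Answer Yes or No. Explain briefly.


Rime (stressed vowel + following sounds) of 'wall': -all = /ɔːl/
Rime of 'fall': -all = /ɔːl/
/ɔːl/ and /ɔːl/ are the same ending sound, so the words rhyme.

Yes


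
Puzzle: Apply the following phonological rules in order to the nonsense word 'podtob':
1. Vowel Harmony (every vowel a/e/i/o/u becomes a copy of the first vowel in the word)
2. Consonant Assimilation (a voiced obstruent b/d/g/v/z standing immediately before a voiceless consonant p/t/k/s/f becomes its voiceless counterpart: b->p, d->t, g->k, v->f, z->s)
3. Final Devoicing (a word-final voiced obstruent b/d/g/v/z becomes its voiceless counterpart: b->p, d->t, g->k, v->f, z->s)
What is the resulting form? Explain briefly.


Starting form: 'podtob'
Rule 1: Vowel Harmony: all vowels already match. No change.
Rule 2: Consonant Assimilation: voiced obstruent before voiceless consonant becomes voiceless ('dt' -> 'tt'). 'podtob' -> 'pottob'
Rule 3: Final Devoicing: word-final voiced obstruent 'b' becomes voiceless 'p'. 'pottob' -> 'pottop'
Final form: 'pottop'

pottop


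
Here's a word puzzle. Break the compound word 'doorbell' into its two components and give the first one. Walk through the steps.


Split 'doorbell' into 'door' + 'bell'. The first part is 'door'.

door


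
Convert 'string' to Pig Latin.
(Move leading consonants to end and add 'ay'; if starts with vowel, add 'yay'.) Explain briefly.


'string': move consonant cluster 'str' to end and add 'ay': 'ingstray'.

ingstray


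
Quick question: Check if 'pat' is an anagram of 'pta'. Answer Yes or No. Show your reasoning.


Sorted letters of 'pat': 'apt'
Sorted letters of 'pta': 'apt'
They match.

Yes


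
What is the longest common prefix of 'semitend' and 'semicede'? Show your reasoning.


Compare from the start: 4 characters match: 'semi'. Mismatch at position 5: 't' vs 'c'.

semi


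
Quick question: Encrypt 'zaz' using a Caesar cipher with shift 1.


Shift each letter by 1: z -> a, a -> b, z -> a. Result: 'aba'.

aba


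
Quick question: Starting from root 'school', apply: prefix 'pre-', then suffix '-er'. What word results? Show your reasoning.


Step 1: Add prefix 'pre-' to 'school' = 'preschool'
Step 2: Add suffix '-er' to 'preschool' = 'preschooler'

preschooler


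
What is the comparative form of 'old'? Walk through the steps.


Apply comparative formation (add -er): 'old' -> 'older'.

older


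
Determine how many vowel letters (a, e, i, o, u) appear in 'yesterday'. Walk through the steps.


Vowels in 'yesterday': e, e, a = 3 vowels.

3


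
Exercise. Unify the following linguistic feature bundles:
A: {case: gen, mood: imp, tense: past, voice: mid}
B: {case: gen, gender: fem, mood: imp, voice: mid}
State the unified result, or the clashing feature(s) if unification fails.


Compare features:
case: A=gen vs B=gen -> unified: gen
gender: A=_ vs B=fem -> unified: fem
mood: A=imp vs B=imp -> unified: imp
tense: A=past vs B=_ -> unified: past
voice: A=mid vs B=mid -> unified: mid
No clashes found.

Unified: {case: gen, gender: fem, mood: imp, tense: past, voice: mid}


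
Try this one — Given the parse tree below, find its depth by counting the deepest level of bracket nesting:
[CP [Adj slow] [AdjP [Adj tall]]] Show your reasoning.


Count bracket nesting levels:
'[' at pos 0: depth = 1
'[' at pos 4: depth = 2
'[' at pos 15: depth = 2
'[' at pos 21: depth = 3
Maximum depth reached: 3

3


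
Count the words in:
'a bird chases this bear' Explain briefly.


Split into words: a | bird | chases | this | bear = 5 words.

5


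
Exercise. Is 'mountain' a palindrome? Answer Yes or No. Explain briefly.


Forward: 'mountain'
Reversed: 'niatnuom'
They differ.

No


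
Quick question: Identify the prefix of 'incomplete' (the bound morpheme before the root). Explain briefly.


The word 'incomplete' = 'in' (prefix) + 'complete' (root). The prefix is 'in'.

in


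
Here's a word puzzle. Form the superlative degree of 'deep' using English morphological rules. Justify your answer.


Apply superlative formation (add -est): 'deep' -> 'deepest'.

deepest


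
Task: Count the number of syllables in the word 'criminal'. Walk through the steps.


Break 'criminal' into syllables: crim-i-nal -> crim | i | nal = 3 syllables

3 syllables


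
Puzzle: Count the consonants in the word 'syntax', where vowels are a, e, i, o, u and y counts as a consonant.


Consonants in 'syntax': s, y, n, t, x = 5 consonants.

5


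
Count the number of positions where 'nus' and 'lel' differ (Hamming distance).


Alignment:
Position 1: 'n' vs 'l' = DIFFER
Position 2: 'u' vs 'e' = DIFFER
Position 3: 's' vs 'l' = DIFFER
Total differences: 3

3


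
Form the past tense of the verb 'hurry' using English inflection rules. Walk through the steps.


Apply rule: Change -y to -ied. 'hurry' becomes 'hurried'.

hurried


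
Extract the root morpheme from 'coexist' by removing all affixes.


Remove prefix 'co' from 'coexist' to get root 'exist'.

exist


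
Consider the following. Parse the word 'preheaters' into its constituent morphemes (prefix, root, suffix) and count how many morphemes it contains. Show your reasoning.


Step 1: Identify prefix: 'pre' (meaning: before)
Step 2: Identify root: 'heat'
Step 3: Identify suffix(es): 'er, s'
Decomposition: pre- (prefix: before) + heat (root) + -er (suffix: one who) + -s (plural)
Total morphemes: 4

4 morphemes (pre- (prefix: before) + heat (root) + -er (suffix: one who) + -s (plural))


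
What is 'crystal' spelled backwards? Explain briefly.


Reverse 'crystal' character by character: 'latsyrc'.

latsyrc


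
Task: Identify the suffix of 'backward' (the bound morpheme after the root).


The word 'backward' = 'back' (root) + '-ward' (suffix). The suffix is '-ward'.

ward


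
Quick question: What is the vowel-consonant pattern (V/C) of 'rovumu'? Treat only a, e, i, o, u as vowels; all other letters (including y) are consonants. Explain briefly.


Letter mapping: r = C, o = V, v = C, u = V, m = C, u = V.

CVCVCV


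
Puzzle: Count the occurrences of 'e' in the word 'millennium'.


Letter 'e' in 'millennium': found at position(s) 5 = 1 occurrence(s).

1


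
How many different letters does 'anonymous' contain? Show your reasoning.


Unique letters in 'anonymous': {a, m, n, o, s, u, y} = 7 distinct letters.

7


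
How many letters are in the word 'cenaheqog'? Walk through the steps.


Spell out 'cenaheqog' and number each letter: c(1), e(2), n(3), a(4), h(5), e(6), q(7), o(8), g(9). Total: 9 letters.

9


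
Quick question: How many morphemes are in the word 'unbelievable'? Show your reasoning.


Decomposition: un- (prefix) + believe (root) + -able (suffix) = 3 morpheme(s)

3 morphemes


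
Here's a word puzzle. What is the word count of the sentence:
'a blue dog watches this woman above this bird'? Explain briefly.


Split into words: a | blue | dog | watches | this | woman | above | this | bird = 9 words.

9


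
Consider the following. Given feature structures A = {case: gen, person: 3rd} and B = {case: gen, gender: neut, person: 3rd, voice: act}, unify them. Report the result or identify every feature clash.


Compare features:
case: A=gen vs B=gen -> unified: gen
gender: A=_ vs B=neut -> unified: neut
person: A=3rd vs B=3rd -> unified: 3rd
voice: A=_ vs B=act -> unified: act
No clashes found.

Unified: {case: gen, gender: neut, person: 3rd, voice: act}


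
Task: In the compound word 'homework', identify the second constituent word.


Split 'homework' into 'home' + 'work'. The second part is 'work'.

work


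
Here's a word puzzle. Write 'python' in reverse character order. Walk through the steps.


Reverse 'python' character by character: 'nohtyp'.

nohtyp


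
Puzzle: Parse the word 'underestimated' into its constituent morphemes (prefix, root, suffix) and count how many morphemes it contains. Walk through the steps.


Step 1: Identify prefix: 'under' (meaning: beneath/insufficient)
Step 2: Identify root: 'estimate'
Step 3: Identify suffix(es): 'ed'
Decomposition: under- (prefix: beneath/insufficient) + estimate (root) + -ed (suffix: past)
Total morphemes: 3

3 morphemes (under- (prefix: beneath/insufficient) + estimate (root) + -ed (suffix: past))


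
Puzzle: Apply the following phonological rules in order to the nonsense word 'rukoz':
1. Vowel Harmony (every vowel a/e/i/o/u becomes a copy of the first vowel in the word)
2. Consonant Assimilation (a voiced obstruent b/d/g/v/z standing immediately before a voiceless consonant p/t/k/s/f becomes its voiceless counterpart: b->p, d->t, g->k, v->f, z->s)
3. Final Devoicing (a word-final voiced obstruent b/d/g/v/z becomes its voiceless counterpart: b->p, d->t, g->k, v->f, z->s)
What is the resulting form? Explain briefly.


Starting form: 'rukoz'
Rule 1: Vowel Harmony: all vowels become 'u' (matching first vowel). 'rukoz' -> 'rukuz'
Rule 2: Consonant Assimilation: no voiced obstruent (b/d/g/v/z) stands immediately before a voiceless consonant (p/t/k/s/f). No change.
Rule 3: Final Devoicing: word-final voiced obstruent 'z' becomes voiceless 's'. 'rukuz' -> 'rukus'
Final form: 'rukus'

rukus


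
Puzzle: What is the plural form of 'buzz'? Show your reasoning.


Apply rule: Add -es (sibilant/fricative ending). 'buzz' becomes 'buzzes'.

buzzes


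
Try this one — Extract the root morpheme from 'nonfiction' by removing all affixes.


Remove prefix 'non' from 'nonfiction' to get root 'fiction'.

fiction


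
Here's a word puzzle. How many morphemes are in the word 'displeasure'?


Decomposition: dis- (prefix) + please (root) + -ure (suffix) = 3 morpheme(s)

3 morphemes


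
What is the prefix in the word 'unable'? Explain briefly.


The word 'unable' = 'un' (prefix) + 'able' (root). The prefix is 'un'.

un


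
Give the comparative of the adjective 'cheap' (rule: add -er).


Apply comparative formation (add -er): 'cheap' -> 'cheaper'.

cheaper


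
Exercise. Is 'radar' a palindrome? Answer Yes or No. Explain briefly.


Forward: 'radar'
Reversed: 'radar'
They are identical.

Yes


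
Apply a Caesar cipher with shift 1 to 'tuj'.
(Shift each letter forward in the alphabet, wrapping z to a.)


Shift each letter by 1: t -> u, u -> v, j -> k. Result: 'uvk'.

uvk


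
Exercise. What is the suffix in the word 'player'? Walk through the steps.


The word 'player' = 'play' (root) + '-er' (suffix). The suffix is '-er'.

er


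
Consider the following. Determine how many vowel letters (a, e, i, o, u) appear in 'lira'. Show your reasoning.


Vowels in 'lira': i, a = 2 vowels.

2


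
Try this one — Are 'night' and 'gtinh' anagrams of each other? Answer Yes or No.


Sorted letters of 'night': 'ghint'
Sorted letters of 'gtinh': 'ghint'
They match.

Yes


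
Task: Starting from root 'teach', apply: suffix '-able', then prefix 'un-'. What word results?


Step 1: Add suffix '-able' to 'teach' = 'teachable'
Step 2: Add prefix 'un-' to 'teachable' = 'unteachable'

unteachable


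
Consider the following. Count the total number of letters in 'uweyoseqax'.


Spell out 'uweyoseqax' and number each letter: u(1), w(2), e(3), y(4), o(5), s(6), e(7), q(8), a(9), x(10). Total: 10 letters.

10


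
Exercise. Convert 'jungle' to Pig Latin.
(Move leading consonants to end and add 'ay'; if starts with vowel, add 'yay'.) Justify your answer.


'jungle': move consonant cluster 'j' to end and add 'ay': 'unglejay'.

unglejay


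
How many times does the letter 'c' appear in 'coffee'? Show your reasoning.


Letter 'c' in 'coffee': found at position(s) 1 = 1 occurrence(s).

1


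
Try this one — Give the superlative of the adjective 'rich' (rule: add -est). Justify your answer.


Apply superlative formation (add -est): 'rich' -> 'richest'.

richest


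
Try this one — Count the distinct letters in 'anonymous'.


Unique letters in 'anonymous': {a, m, n, o, s, u, y} = 7 distinct letters.

7


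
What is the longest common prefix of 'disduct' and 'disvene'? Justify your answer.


Compare from the start: 3 characters match: 'dis'. Mismatch at position 4: 'd' vs 'v'.

dis


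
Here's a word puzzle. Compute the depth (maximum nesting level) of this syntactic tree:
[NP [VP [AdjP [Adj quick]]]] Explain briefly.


Count bracket nesting levels:
'[' at pos 0: depth = 1
'[' at pos 4: depth = 2
'[' at pos 8: depth = 3
'[' at pos 14: depth = 4
Maximum depth reached: 4

4


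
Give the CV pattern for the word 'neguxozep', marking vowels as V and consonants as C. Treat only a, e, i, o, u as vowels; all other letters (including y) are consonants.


Letter mapping: n = C, e = V, g = C, u = V, x = C, o = V, z = C, e = V, p = C.

CVCVCVCVC


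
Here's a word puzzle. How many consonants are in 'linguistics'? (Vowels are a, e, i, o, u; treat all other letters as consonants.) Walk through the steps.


Consonants in 'linguistics': l, n, g, s, t, c, s = 7 consonants.

7


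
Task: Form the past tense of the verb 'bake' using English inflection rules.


Apply rule: Add -d (word ends in -e). 'bake' becomes 'baked'.

baked


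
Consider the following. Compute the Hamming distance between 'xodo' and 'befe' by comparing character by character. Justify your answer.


Alignment:
Position 1: 'x' vs 'b' = DIFFER
Position 2: 'o' vs 'e' = DIFFER
Position 3: 'd' vs 'f' = DIFFER
Position 4: 'o' vs 'e' = DIFFER
Total differences: 4

4


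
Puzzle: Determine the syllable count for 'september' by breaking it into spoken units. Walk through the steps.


Break 'september' into syllables: sep-tem-ber -> sep | tem | ber = 3 syllables

3 syllables


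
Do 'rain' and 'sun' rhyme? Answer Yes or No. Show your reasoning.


Rime (stressed vowel + following sounds) of 'rain': -ain = /eɪn/
Rime of 'sun': -un = /ʌn/
/eɪn/ and /ʌn/ are different ending sounds, so the words do not rhyme.

No


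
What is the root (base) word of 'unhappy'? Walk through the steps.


Remove prefix 'un' from 'unhappy' to get root 'happy'.

happy


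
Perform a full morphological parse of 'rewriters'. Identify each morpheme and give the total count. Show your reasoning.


Step 1: Identify prefix: 're' (meaning: again)
Step 2: Identify root: 'write'
Step 3: Identify suffix(es): 'er, s'
Decomposition: re- (prefix: again) + write (root) + -er (suffix: one who) + -s (plural)
Total morphemes: 4

4 morphemes (re- (prefix: again) + write (root) + -er (suffix: one who) + -s (plural))


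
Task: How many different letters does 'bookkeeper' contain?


Unique letters in 'bookkeeper': {b, e, k, o, p, r} = 6 distinct letters.

6


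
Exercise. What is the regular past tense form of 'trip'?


Apply rule: Double final consonant and add -ed. 'trip' becomes 'tripped'.

tripped


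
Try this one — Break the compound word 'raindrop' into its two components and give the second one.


Split 'raindrop' into 'rain' + 'drop'. The second part is 'drop'.

drop


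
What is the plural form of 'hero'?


Apply rule: Add -es (consonant + o). 'hero' becomes 'heroes'.

heroes


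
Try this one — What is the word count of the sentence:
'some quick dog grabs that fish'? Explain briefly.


Split into words: some | quick | dog | grabs | that | fish = 6 words.

6


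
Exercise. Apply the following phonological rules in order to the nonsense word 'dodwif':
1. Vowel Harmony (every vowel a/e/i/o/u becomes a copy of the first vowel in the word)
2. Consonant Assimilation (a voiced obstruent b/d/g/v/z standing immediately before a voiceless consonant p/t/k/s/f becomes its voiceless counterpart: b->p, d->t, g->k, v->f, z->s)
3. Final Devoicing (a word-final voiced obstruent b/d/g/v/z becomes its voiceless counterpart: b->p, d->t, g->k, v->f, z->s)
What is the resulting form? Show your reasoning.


Starting form: 'dodwif'
Rule 1: Vowel Harmony: all vowels become 'o' (matching first vowel). 'dodwif' -> 'dodwof'
Rule 2: Consonant Assimilation: no voiced obstruent (b/d/g/v/z) stands immediately before a voiceless consonant (p/t/k/s/f). No change.
Rule 3: Final Devoicing: final consonant 'f' is not one of the voiced obstruents b/d/g/v/z. No change.
Final form: 'dodwof'

dodwof


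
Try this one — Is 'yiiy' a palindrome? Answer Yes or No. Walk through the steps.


Forward: 'yiiy'
Reversed: 'yiiy'
They are identical.

Yes


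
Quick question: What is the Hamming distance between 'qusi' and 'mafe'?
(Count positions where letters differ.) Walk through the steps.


Alignment:
Position 1: 'q' vs 'm' = DIFFER
Position 2: 'u' vs 'a' = DIFFER
Position 3: 's' vs 'f' = DIFFER
Position 4: 'i' vs 'e' = DIFFER
Total differences: 4

4


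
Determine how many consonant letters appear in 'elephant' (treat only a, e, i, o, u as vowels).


Consonants in 'elephant': l, p, h, n, t = 5 consonants.

5


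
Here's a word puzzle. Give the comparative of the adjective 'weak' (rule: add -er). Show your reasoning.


Apply comparative formation (add -er): 'weak' -> 'weaker'.

weaker


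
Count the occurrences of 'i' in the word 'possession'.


Letter 'i' in 'possession': found at position(s) 8 = 1 occurrence(s).

1


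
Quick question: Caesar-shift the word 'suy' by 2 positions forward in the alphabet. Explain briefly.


Shift each letter by 2: s -> u, u -> w, y -> a. Result: 'uwa'.

uwa


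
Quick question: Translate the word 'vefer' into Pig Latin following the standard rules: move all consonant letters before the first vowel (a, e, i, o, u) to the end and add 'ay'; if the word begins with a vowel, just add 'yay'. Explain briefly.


'vefer': move consonant cluster 'v' to end and add 'ay': 'efervay'.

efervay


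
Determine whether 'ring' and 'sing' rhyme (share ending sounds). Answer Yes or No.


Rime (stressed vowel + following sounds) of 'ring': -ing = /ɪŋ/
Rime of 'sing': -ing = /ɪŋ/
/ɪŋ/ and /ɪŋ/ are the same ending sound, so the words rhyme.

Yes


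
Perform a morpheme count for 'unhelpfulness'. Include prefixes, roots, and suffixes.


Decomposition: un- (prefix) + help (root) + -ful (suffix) + -ness (suffix) = 4 morpheme(s)

4 morphemes


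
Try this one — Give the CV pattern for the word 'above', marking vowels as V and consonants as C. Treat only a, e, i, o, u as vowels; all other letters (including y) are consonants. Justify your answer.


Letter mapping: a = V, b = C, o = V, v = C, e = V.

VCVCV


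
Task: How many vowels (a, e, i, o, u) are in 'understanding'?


Vowels in 'understanding': u, e, a, i = 4 vowels.

4


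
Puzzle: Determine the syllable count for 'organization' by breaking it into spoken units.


Break 'organization' into syllables: or-gan-i-za-tion -> or | gan | i | za | tion = 5 syllables

5 syllables


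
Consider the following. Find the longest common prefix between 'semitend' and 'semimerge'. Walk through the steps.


Compare from the start: 4 characters match: 'semi'. Mismatch at position 5: 't' vs 'm'.

semi


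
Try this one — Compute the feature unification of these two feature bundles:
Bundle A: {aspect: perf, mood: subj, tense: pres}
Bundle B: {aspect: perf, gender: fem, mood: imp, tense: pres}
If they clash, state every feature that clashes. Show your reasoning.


Compare features:
aspect: A=perf vs B=perf -> unified: perf
gender: A=_ vs B=fem -> unified: fem
mood: A=subj vs B=imp -> CLASH
tense: A=pres vs B=pres -> unified: pres
Clash detected on feature 'mood' (subj vs imp); unification fails.

CLASH on 'mood' (subj vs imp)


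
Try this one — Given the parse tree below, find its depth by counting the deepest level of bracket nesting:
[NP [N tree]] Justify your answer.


Count bracket nesting levels:
'[' at pos 0: depth = 1
'[' at pos 4: depth = 2
Maximum depth reached: 2

2


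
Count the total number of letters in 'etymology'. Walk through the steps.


Spell out 'etymology' and number each letter: e(1), t(2), y(3), m(4), o(5), l(6), o(7), g(8), y(9). Total: 9 letters.

9


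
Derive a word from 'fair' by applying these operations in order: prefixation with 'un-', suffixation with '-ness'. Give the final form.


Step 1: Add prefix 'un-' to 'fair' = 'unfair'
Step 2: Add suffix '-ness' to 'unfair' = 'unfairness'

unfairness


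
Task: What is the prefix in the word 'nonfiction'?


The word 'nonfiction' = 'non' (prefix) + 'fiction' (root). The prefix is 'non'.

non


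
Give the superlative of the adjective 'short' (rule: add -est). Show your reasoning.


Apply superlative formation (add -est): 'short' -> 'shortest'.

shortest


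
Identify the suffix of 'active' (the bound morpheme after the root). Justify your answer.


The word 'active' = 'act' (root) + '-ive' (suffix). The suffix is '-ive'.

ive


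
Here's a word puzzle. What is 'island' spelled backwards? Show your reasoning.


Reverse 'island' character by character: 'dnalsi'.

dnalsi


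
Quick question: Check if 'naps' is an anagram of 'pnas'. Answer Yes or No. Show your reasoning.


Sorted letters of 'naps': 'anps'
Sorted letters of 'pnas': 'anps'
They match.

Yes


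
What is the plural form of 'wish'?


Apply rule: Add -es (sibilant/fricative ending). 'wish' becomes 'wishes'.

wishes


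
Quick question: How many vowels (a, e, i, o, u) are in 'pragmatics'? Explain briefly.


Vowels in 'pragmatics': a, a, i = 3 vowels.

3


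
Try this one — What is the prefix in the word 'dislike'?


The word 'dislike' = 'dis' (prefix) + 'like' (root). The prefix is 'dis'.

dis


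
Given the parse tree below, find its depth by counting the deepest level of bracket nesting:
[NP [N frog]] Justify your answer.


Count bracket nesting levels:
'[' at pos 0: depth = 1
'[' at pos 4: depth = 2
Maximum depth reached: 2

2


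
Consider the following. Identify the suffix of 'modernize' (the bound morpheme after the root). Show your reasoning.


The word 'modernize' = 'modern' (root) + '-ize' (suffix). The suffix is '-ize'.

ize


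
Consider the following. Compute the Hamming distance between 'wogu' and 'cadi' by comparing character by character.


Alignment:
Position 1: 'w' vs 'c' = DIFFER
Position 2: 'o' vs 'a' = DIFFER
Position 3: 'g' vs 'd' = DIFFER
Position 4: 'u' vs 'i' = DIFFER
Total differences: 4

4


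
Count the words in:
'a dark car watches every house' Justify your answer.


Split into words: a | dark | car | watches | every | house = 6 words.

6


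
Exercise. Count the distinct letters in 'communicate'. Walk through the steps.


Unique letters in 'communicate': {a, c, e, i, m, n, o, t, u} = 9 distinct letters.

9


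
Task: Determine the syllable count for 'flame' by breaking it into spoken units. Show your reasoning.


Break 'flame' into syllables: flame -> flame = 1 syllable

1 syllable


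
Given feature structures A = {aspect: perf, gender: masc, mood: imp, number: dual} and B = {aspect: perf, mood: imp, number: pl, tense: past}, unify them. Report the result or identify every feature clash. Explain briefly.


Compare features:
aspect: A=perf vs B=perf -> unified: perf
gender: A=masc vs B=_ -> unified: masc
mood: A=imp vs B=imp -> unified: imp
number: A=dual vs B=pl -> CLASH
tense: A=_ vs B=past -> unified: past
Clash detected on feature 'number' (dual vs pl); unification fails.

CLASH on 'number' (dual vs pl)


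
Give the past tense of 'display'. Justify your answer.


Apply rule: Add -ed. 'display' becomes 'displayed'.

displayed


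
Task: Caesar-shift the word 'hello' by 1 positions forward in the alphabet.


Shift each letter by 1: h -> i, e -> f, l -> m, l -> m, o -> p. Result: 'ifmmp'.

ifmmp


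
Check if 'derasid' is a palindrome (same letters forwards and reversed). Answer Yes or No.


Forward: 'derasid'
Reversed: 'disared'
They differ.

No


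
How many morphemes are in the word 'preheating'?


Decomposition: pre- (prefix) + heat (root) + -ing (suffix) = 3 morpheme(s)

3 morphemes


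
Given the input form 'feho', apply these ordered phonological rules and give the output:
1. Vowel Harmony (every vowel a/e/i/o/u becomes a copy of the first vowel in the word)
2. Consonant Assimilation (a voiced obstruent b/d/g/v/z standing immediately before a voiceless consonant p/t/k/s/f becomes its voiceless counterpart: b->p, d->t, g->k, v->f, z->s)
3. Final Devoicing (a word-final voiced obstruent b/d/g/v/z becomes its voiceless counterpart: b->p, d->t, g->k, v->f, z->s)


Starting form: 'feho'
Rule 1: Vowel Harmony: all vowels become 'e' (matching first vowel). 'feho' -> 'fehe'
Rule 2: Consonant Assimilation: no voiced obstruent (b/d/g/v/z) stands immediately before a voiceless consonant (p/t/k/s/f). No change.
Rule 3: Final Devoicing: the word ends in the vowel 'e', not a consonant. No change.
Final form: 'fehe'

fehe


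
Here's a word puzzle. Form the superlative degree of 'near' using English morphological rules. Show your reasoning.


Apply superlative formation (add -est): 'near' -> 'nearest'.

nearest


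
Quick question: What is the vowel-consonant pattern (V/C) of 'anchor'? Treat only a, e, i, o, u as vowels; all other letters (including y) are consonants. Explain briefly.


Letter mapping: a = V, n = C, c = C, h = C, o = V, r = C.

VCCCVC


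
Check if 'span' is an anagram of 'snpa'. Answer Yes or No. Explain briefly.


Sorted letters of 'span': 'anps'
Sorted letters of 'snpa': 'anps'
They match.

Yes


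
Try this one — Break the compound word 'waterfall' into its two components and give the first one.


Split 'waterfall' into 'water' + 'fall'. The first part is 'water'.

water


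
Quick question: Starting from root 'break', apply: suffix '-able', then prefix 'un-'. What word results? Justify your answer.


Step 1: Add suffix '-able' to 'break' = 'breakable'
Step 2: Add prefix 'un-' to 'breakable' = 'unbreakable'

unbreakable


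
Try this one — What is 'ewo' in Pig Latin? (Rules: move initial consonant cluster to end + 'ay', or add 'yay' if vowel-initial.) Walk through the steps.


'ewo' starts with a vowel, so add 'yay': 'ewoyay'.

ewoyay


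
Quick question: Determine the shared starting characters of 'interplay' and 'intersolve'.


Compare from the start: 5 characters match: 'inter'. Mismatch at position 6: 'p' vs 's'.

inter


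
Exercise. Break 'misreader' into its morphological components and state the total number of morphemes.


Step 1: Identify prefix: 'mis' (meaning: wrongly)
Step 2: Identify root: 'read'
Step 3: Identify suffix(es): 'er'
Decomposition: mis- (prefix: wrongly) + read (root) + -er (suffix: one who)
Total morphemes: 3

3 morphemes (mis- (prefix: wrongly) + read (root) + -er (suffix: one who))


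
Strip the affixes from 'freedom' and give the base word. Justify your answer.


Remove suffix '-dom' from 'freedom' to get root 'free'.

free


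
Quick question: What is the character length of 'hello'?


Spell out 'hello' and number each letter: h(1), e(2), l(3), l(4), o(5). Total: 5 letters.

5
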